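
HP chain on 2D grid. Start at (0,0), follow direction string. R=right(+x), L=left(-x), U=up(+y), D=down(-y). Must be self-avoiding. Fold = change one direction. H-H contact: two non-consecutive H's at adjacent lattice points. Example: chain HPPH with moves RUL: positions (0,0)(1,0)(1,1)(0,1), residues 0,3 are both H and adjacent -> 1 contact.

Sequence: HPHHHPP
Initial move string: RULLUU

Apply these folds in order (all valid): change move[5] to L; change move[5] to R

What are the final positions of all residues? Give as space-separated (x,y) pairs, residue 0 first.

Answer: (0,0) (1,0) (1,1) (0,1) (-1,1) (-1,2) (0,2)

Derivation:
Initial moves: RULLUU
Fold: move[5]->L => RULLUL (positions: [(0, 0), (1, 0), (1, 1), (0, 1), (-1, 1), (-1, 2), (-2, 2)])
Fold: move[5]->R => RULLUR (positions: [(0, 0), (1, 0), (1, 1), (0, 1), (-1, 1), (-1, 2), (0, 2)])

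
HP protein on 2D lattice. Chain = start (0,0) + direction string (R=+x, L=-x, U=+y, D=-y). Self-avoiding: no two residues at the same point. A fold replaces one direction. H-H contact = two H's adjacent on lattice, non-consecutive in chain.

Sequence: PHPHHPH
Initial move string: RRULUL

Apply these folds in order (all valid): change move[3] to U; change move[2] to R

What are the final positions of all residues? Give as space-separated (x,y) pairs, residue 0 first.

Answer: (0,0) (1,0) (2,0) (3,0) (3,1) (3,2) (2,2)

Derivation:
Initial moves: RRULUL
Fold: move[3]->U => RRUUUL (positions: [(0, 0), (1, 0), (2, 0), (2, 1), (2, 2), (2, 3), (1, 3)])
Fold: move[2]->R => RRRUUL (positions: [(0, 0), (1, 0), (2, 0), (3, 0), (3, 1), (3, 2), (2, 2)])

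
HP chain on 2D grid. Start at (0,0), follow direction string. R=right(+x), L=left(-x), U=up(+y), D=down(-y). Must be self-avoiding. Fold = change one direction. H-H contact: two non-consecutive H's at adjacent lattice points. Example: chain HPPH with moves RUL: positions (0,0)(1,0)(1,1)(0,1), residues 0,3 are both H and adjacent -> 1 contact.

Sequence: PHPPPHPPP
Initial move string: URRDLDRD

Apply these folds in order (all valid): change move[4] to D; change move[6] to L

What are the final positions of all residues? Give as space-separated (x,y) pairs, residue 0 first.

Answer: (0,0) (0,1) (1,1) (2,1) (2,0) (2,-1) (2,-2) (1,-2) (1,-3)

Derivation:
Initial moves: URRDLDRD
Fold: move[4]->D => URRDDDRD (positions: [(0, 0), (0, 1), (1, 1), (2, 1), (2, 0), (2, -1), (2, -2), (3, -2), (3, -3)])
Fold: move[6]->L => URRDDDLD (positions: [(0, 0), (0, 1), (1, 1), (2, 1), (2, 0), (2, -1), (2, -2), (1, -2), (1, -3)])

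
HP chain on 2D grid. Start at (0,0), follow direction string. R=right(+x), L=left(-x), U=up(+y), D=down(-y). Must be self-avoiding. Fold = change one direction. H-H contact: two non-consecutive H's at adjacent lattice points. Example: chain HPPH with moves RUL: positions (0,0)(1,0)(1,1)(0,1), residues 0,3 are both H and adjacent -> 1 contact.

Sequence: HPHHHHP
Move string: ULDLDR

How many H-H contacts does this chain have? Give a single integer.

Answer: 1

Derivation:
Positions: [(0, 0), (0, 1), (-1, 1), (-1, 0), (-2, 0), (-2, -1), (-1, -1)]
H-H contact: residue 0 @(0,0) - residue 3 @(-1, 0)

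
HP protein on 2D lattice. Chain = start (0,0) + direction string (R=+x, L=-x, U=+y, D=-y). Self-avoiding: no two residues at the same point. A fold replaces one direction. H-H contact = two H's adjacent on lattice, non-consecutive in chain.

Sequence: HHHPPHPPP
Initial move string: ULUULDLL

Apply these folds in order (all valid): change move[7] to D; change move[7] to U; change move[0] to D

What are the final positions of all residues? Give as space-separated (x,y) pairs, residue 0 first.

Answer: (0,0) (0,-1) (-1,-1) (-1,0) (-1,1) (-2,1) (-2,0) (-3,0) (-3,1)

Derivation:
Initial moves: ULUULDLL
Fold: move[7]->D => ULUULDLD (positions: [(0, 0), (0, 1), (-1, 1), (-1, 2), (-1, 3), (-2, 3), (-2, 2), (-3, 2), (-3, 1)])
Fold: move[7]->U => ULUULDLU (positions: [(0, 0), (0, 1), (-1, 1), (-1, 2), (-1, 3), (-2, 3), (-2, 2), (-3, 2), (-3, 3)])
Fold: move[0]->D => DLUULDLU (positions: [(0, 0), (0, -1), (-1, -1), (-1, 0), (-1, 1), (-2, 1), (-2, 0), (-3, 0), (-3, 1)])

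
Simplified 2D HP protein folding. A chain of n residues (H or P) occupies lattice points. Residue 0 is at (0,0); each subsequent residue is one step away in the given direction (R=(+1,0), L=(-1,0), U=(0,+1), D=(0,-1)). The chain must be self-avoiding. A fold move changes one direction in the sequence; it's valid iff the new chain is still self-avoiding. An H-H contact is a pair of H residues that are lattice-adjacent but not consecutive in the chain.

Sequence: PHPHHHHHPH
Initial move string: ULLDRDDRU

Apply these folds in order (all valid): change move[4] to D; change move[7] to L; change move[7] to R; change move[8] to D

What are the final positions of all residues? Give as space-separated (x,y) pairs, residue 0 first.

Initial moves: ULLDRDDRU
Fold: move[4]->D => ULLDDDDRU (positions: [(0, 0), (0, 1), (-1, 1), (-2, 1), (-2, 0), (-2, -1), (-2, -2), (-2, -3), (-1, -3), (-1, -2)])
Fold: move[7]->L => ULLDDDDLU (positions: [(0, 0), (0, 1), (-1, 1), (-2, 1), (-2, 0), (-2, -1), (-2, -2), (-2, -3), (-3, -3), (-3, -2)])
Fold: move[7]->R => ULLDDDDRU (positions: [(0, 0), (0, 1), (-1, 1), (-2, 1), (-2, 0), (-2, -1), (-2, -2), (-2, -3), (-1, -3), (-1, -2)])
Fold: move[8]->D => ULLDDDDRD (positions: [(0, 0), (0, 1), (-1, 1), (-2, 1), (-2, 0), (-2, -1), (-2, -2), (-2, -3), (-1, -3), (-1, -4)])

Answer: (0,0) (0,1) (-1,1) (-2,1) (-2,0) (-2,-1) (-2,-2) (-2,-3) (-1,-3) (-1,-4)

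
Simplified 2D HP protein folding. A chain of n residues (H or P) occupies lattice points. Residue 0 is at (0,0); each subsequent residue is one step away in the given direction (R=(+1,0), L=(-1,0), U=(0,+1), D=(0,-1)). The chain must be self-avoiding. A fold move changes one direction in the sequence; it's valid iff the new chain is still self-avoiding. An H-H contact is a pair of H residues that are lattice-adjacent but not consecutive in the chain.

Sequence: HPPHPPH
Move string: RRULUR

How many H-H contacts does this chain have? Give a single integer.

Positions: [(0, 0), (1, 0), (2, 0), (2, 1), (1, 1), (1, 2), (2, 2)]
H-H contact: residue 3 @(2,1) - residue 6 @(2, 2)

Answer: 1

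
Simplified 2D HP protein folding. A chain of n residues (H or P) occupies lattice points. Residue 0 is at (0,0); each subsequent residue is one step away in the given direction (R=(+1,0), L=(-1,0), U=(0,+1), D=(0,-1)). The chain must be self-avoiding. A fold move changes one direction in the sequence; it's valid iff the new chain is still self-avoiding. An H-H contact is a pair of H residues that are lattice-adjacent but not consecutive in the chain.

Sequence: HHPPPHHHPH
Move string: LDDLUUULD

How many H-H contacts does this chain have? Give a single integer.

Positions: [(0, 0), (-1, 0), (-1, -1), (-1, -2), (-2, -2), (-2, -1), (-2, 0), (-2, 1), (-3, 1), (-3, 0)]
H-H contact: residue 1 @(-1,0) - residue 6 @(-2, 0)
H-H contact: residue 6 @(-2,0) - residue 9 @(-3, 0)

Answer: 2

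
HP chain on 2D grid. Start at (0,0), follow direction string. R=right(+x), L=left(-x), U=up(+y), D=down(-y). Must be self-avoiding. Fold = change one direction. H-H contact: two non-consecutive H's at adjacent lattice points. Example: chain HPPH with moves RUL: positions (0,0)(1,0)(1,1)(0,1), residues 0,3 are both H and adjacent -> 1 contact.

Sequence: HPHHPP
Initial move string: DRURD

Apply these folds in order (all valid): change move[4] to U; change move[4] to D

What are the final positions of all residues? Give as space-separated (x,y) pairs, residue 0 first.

Initial moves: DRURD
Fold: move[4]->U => DRURU (positions: [(0, 0), (0, -1), (1, -1), (1, 0), (2, 0), (2, 1)])
Fold: move[4]->D => DRURD (positions: [(0, 0), (0, -1), (1, -1), (1, 0), (2, 0), (2, -1)])

Answer: (0,0) (0,-1) (1,-1) (1,0) (2,0) (2,-1)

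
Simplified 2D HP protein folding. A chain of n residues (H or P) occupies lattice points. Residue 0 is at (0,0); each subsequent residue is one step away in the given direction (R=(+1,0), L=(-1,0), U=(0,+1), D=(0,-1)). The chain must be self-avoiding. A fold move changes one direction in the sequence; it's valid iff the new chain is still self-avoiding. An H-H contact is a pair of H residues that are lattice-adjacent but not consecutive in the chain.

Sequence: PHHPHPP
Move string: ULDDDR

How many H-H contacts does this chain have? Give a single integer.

Answer: 0

Derivation:
Positions: [(0, 0), (0, 1), (-1, 1), (-1, 0), (-1, -1), (-1, -2), (0, -2)]
No H-H contacts found.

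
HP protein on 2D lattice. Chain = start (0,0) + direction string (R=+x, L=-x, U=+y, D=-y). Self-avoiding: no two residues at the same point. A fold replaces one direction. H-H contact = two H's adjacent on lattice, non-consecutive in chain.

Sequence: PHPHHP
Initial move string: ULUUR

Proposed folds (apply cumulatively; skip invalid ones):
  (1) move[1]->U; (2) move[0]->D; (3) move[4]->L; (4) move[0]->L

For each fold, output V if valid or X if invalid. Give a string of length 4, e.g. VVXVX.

Initial: ULUUR -> [(0, 0), (0, 1), (-1, 1), (-1, 2), (-1, 3), (0, 3)]
Fold 1: move[1]->U => UUUUR VALID
Fold 2: move[0]->D => DUUUR INVALID (collision), skipped
Fold 3: move[4]->L => UUUUL VALID
Fold 4: move[0]->L => LUUUL VALID

Answer: VXVV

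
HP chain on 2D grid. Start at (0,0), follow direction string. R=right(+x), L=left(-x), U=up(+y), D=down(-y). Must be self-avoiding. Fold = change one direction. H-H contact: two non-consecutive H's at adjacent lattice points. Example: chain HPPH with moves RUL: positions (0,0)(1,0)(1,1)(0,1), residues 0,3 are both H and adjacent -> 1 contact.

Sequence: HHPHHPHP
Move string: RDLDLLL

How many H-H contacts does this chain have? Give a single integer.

Positions: [(0, 0), (1, 0), (1, -1), (0, -1), (0, -2), (-1, -2), (-2, -2), (-3, -2)]
H-H contact: residue 0 @(0,0) - residue 3 @(0, -1)

Answer: 1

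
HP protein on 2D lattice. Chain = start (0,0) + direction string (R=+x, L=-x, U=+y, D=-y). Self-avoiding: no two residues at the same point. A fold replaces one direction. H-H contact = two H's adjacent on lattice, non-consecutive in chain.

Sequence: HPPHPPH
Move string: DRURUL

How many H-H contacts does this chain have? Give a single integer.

Answer: 2

Derivation:
Positions: [(0, 0), (0, -1), (1, -1), (1, 0), (2, 0), (2, 1), (1, 1)]
H-H contact: residue 0 @(0,0) - residue 3 @(1, 0)
H-H contact: residue 3 @(1,0) - residue 6 @(1, 1)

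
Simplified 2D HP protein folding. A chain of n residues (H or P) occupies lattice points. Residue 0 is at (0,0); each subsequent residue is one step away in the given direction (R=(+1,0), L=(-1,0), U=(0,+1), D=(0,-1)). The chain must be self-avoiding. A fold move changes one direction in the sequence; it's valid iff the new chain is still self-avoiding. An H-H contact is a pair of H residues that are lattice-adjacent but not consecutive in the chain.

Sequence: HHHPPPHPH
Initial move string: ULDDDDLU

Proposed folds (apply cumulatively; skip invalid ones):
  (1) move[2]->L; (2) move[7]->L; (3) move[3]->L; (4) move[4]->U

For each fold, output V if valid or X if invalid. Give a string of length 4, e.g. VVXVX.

Initial: ULDDDDLU -> [(0, 0), (0, 1), (-1, 1), (-1, 0), (-1, -1), (-1, -2), (-1, -3), (-2, -3), (-2, -2)]
Fold 1: move[2]->L => ULLDDDLU VALID
Fold 2: move[7]->L => ULLDDDLL VALID
Fold 3: move[3]->L => ULLLDDLL VALID
Fold 4: move[4]->U => ULLLUDLL INVALID (collision), skipped

Answer: VVVX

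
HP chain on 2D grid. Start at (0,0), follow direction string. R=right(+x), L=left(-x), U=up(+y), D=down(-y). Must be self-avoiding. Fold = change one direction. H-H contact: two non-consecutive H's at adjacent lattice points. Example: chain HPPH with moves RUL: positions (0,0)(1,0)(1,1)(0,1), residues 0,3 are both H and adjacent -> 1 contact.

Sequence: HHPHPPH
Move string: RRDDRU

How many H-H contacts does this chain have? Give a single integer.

Answer: 1

Derivation:
Positions: [(0, 0), (1, 0), (2, 0), (2, -1), (2, -2), (3, -2), (3, -1)]
H-H contact: residue 3 @(2,-1) - residue 6 @(3, -1)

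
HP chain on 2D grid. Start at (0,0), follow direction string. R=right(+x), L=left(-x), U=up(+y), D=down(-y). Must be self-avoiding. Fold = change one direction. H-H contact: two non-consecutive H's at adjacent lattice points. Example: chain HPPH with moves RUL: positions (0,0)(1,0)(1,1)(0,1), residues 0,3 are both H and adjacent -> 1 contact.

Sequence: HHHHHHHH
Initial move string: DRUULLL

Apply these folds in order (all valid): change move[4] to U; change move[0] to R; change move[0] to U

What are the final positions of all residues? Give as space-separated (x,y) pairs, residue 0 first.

Initial moves: DRUULLL
Fold: move[4]->U => DRUUULL (positions: [(0, 0), (0, -1), (1, -1), (1, 0), (1, 1), (1, 2), (0, 2), (-1, 2)])
Fold: move[0]->R => RRUUULL (positions: [(0, 0), (1, 0), (2, 0), (2, 1), (2, 2), (2, 3), (1, 3), (0, 3)])
Fold: move[0]->U => URUUULL (positions: [(0, 0), (0, 1), (1, 1), (1, 2), (1, 3), (1, 4), (0, 4), (-1, 4)])

Answer: (0,0) (0,1) (1,1) (1,2) (1,3) (1,4) (0,4) (-1,4)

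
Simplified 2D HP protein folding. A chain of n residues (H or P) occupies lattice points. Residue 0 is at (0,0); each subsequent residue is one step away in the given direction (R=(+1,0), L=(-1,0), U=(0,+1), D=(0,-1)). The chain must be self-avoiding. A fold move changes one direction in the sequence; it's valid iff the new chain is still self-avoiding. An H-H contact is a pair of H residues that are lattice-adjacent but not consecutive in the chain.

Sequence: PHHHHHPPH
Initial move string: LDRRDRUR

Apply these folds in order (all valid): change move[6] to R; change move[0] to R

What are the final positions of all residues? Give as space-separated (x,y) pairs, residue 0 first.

Initial moves: LDRRDRUR
Fold: move[6]->R => LDRRDRRR (positions: [(0, 0), (-1, 0), (-1, -1), (0, -1), (1, -1), (1, -2), (2, -2), (3, -2), (4, -2)])
Fold: move[0]->R => RDRRDRRR (positions: [(0, 0), (1, 0), (1, -1), (2, -1), (3, -1), (3, -2), (4, -2), (5, -2), (6, -2)])

Answer: (0,0) (1,0) (1,-1) (2,-1) (3,-1) (3,-2) (4,-2) (5,-2) (6,-2)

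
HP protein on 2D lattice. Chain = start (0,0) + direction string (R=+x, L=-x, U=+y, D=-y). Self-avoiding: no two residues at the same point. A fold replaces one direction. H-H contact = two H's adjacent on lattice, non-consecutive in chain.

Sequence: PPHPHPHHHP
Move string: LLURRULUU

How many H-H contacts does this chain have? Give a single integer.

Answer: 1

Derivation:
Positions: [(0, 0), (-1, 0), (-2, 0), (-2, 1), (-1, 1), (0, 1), (0, 2), (-1, 2), (-1, 3), (-1, 4)]
H-H contact: residue 4 @(-1,1) - residue 7 @(-1, 2)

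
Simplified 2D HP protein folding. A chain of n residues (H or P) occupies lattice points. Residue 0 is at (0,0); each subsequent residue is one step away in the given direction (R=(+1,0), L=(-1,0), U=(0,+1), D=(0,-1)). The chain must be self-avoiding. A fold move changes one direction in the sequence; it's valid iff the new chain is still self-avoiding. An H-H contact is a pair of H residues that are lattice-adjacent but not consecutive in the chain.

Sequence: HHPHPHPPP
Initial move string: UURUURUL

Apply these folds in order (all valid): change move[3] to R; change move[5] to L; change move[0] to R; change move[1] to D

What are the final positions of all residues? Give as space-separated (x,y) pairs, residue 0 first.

Initial moves: UURUURUL
Fold: move[3]->R => UURRURUL (positions: [(0, 0), (0, 1), (0, 2), (1, 2), (2, 2), (2, 3), (3, 3), (3, 4), (2, 4)])
Fold: move[5]->L => UURRULUL (positions: [(0, 0), (0, 1), (0, 2), (1, 2), (2, 2), (2, 3), (1, 3), (1, 4), (0, 4)])
Fold: move[0]->R => RURRULUL (positions: [(0, 0), (1, 0), (1, 1), (2, 1), (3, 1), (3, 2), (2, 2), (2, 3), (1, 3)])
Fold: move[1]->D => RDRRULUL (positions: [(0, 0), (1, 0), (1, -1), (2, -1), (3, -1), (3, 0), (2, 0), (2, 1), (1, 1)])

Answer: (0,0) (1,0) (1,-1) (2,-1) (3,-1) (3,0) (2,0) (2,1) (1,1)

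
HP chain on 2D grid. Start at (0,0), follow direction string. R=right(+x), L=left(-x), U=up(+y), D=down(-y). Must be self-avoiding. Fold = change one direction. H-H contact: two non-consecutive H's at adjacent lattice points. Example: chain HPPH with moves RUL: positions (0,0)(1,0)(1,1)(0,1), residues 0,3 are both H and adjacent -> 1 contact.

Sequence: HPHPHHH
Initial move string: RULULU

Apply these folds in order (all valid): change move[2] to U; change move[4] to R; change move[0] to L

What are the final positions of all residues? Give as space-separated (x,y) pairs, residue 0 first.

Initial moves: RULULU
Fold: move[2]->U => RUUULU (positions: [(0, 0), (1, 0), (1, 1), (1, 2), (1, 3), (0, 3), (0, 4)])
Fold: move[4]->R => RUUURU (positions: [(0, 0), (1, 0), (1, 1), (1, 2), (1, 3), (2, 3), (2, 4)])
Fold: move[0]->L => LUUURU (positions: [(0, 0), (-1, 0), (-1, 1), (-1, 2), (-1, 3), (0, 3), (0, 4)])

Answer: (0,0) (-1,0) (-1,1) (-1,2) (-1,3) (0,3) (0,4)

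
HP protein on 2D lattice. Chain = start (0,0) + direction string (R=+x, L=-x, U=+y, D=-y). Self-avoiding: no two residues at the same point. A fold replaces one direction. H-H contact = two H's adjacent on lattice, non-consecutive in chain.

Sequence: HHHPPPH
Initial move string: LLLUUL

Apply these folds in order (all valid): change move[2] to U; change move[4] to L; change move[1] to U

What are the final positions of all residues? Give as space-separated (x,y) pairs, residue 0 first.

Initial moves: LLLUUL
Fold: move[2]->U => LLUUUL (positions: [(0, 0), (-1, 0), (-2, 0), (-2, 1), (-2, 2), (-2, 3), (-3, 3)])
Fold: move[4]->L => LLUULL (positions: [(0, 0), (-1, 0), (-2, 0), (-2, 1), (-2, 2), (-3, 2), (-4, 2)])
Fold: move[1]->U => LUUULL (positions: [(0, 0), (-1, 0), (-1, 1), (-1, 2), (-1, 3), (-2, 3), (-3, 3)])

Answer: (0,0) (-1,0) (-1,1) (-1,2) (-1,3) (-2,3) (-3,3)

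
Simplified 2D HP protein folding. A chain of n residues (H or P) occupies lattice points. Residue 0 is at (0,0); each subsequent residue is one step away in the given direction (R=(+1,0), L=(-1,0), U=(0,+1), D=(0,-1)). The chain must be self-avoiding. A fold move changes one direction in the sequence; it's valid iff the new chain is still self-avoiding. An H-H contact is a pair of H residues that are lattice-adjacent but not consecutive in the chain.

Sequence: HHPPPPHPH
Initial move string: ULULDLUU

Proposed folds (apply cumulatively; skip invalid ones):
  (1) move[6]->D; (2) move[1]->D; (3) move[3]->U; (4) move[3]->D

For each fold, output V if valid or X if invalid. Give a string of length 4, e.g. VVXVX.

Answer: XXXX

Derivation:
Initial: ULULDLUU -> [(0, 0), (0, 1), (-1, 1), (-1, 2), (-2, 2), (-2, 1), (-3, 1), (-3, 2), (-3, 3)]
Fold 1: move[6]->D => ULULDLDU INVALID (collision), skipped
Fold 2: move[1]->D => UDULDLUU INVALID (collision), skipped
Fold 3: move[3]->U => ULUUDLUU INVALID (collision), skipped
Fold 4: move[3]->D => ULUDDLUU INVALID (collision), skipped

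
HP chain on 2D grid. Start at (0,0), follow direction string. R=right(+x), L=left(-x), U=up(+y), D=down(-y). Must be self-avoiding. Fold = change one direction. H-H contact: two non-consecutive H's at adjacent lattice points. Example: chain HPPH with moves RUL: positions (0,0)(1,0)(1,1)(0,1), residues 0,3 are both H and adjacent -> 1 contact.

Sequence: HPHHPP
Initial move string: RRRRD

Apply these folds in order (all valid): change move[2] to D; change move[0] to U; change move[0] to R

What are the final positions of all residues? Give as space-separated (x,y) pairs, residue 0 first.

Answer: (0,0) (1,0) (2,0) (2,-1) (3,-1) (3,-2)

Derivation:
Initial moves: RRRRD
Fold: move[2]->D => RRDRD (positions: [(0, 0), (1, 0), (2, 0), (2, -1), (3, -1), (3, -2)])
Fold: move[0]->U => URDRD (positions: [(0, 0), (0, 1), (1, 1), (1, 0), (2, 0), (2, -1)])
Fold: move[0]->R => RRDRD (positions: [(0, 0), (1, 0), (2, 0), (2, -1), (3, -1), (3, -2)])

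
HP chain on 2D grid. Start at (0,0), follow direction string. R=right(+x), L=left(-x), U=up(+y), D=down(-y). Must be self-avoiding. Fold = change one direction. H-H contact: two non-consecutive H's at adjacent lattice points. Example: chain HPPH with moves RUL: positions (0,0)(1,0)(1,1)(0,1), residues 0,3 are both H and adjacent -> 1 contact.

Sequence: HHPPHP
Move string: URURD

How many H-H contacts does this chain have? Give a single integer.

Positions: [(0, 0), (0, 1), (1, 1), (1, 2), (2, 2), (2, 1)]
No H-H contacts found.

Answer: 0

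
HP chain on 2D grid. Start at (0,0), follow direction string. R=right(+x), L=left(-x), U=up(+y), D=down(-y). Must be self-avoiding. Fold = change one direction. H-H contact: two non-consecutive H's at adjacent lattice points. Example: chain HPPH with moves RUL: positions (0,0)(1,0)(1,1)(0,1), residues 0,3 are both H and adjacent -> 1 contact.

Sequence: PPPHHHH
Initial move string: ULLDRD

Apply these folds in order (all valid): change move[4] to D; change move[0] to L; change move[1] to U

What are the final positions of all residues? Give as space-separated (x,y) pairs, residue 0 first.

Answer: (0,0) (-1,0) (-1,1) (-2,1) (-2,0) (-2,-1) (-2,-2)

Derivation:
Initial moves: ULLDRD
Fold: move[4]->D => ULLDDD (positions: [(0, 0), (0, 1), (-1, 1), (-2, 1), (-2, 0), (-2, -1), (-2, -2)])
Fold: move[0]->L => LLLDDD (positions: [(0, 0), (-1, 0), (-2, 0), (-3, 0), (-3, -1), (-3, -2), (-3, -3)])
Fold: move[1]->U => LULDDD (positions: [(0, 0), (-1, 0), (-1, 1), (-2, 1), (-2, 0), (-2, -1), (-2, -2)])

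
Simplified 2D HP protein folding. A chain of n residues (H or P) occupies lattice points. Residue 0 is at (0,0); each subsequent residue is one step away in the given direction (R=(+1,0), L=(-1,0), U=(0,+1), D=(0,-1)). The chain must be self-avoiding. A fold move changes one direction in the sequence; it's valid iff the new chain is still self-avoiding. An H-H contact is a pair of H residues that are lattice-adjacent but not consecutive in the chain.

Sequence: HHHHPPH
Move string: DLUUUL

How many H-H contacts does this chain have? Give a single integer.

Positions: [(0, 0), (0, -1), (-1, -1), (-1, 0), (-1, 1), (-1, 2), (-2, 2)]
H-H contact: residue 0 @(0,0) - residue 3 @(-1, 0)

Answer: 1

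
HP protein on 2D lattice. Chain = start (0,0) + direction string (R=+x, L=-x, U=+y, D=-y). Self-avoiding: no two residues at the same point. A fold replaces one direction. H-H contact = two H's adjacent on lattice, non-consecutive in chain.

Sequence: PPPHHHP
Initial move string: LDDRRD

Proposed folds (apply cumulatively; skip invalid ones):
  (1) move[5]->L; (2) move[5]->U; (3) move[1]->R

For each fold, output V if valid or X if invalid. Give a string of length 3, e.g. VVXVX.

Answer: XVX

Derivation:
Initial: LDDRRD -> [(0, 0), (-1, 0), (-1, -1), (-1, -2), (0, -2), (1, -2), (1, -3)]
Fold 1: move[5]->L => LDDRRL INVALID (collision), skipped
Fold 2: move[5]->U => LDDRRU VALID
Fold 3: move[1]->R => LRDRRU INVALID (collision), skipped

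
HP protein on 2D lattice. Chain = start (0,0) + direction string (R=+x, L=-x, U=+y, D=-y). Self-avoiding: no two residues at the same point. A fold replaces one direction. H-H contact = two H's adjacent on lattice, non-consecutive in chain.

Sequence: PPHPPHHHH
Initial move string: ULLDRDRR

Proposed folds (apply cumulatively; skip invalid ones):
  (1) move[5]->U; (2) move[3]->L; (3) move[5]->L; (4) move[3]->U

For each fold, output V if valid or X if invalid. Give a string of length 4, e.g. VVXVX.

Answer: XXXX

Derivation:
Initial: ULLDRDRR -> [(0, 0), (0, 1), (-1, 1), (-2, 1), (-2, 0), (-1, 0), (-1, -1), (0, -1), (1, -1)]
Fold 1: move[5]->U => ULLDRURR INVALID (collision), skipped
Fold 2: move[3]->L => ULLLRDRR INVALID (collision), skipped
Fold 3: move[5]->L => ULLDRLRR INVALID (collision), skipped
Fold 4: move[3]->U => ULLURDRR INVALID (collision), skipped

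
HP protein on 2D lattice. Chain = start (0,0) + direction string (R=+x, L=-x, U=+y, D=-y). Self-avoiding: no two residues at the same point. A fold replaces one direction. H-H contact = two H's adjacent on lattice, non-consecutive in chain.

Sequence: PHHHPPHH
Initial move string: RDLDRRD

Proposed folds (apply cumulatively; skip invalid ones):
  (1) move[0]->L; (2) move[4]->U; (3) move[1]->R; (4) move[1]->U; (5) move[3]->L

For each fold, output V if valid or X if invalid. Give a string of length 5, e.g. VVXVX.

Initial: RDLDRRD -> [(0, 0), (1, 0), (1, -1), (0, -1), (0, -2), (1, -2), (2, -2), (2, -3)]
Fold 1: move[0]->L => LDLDRRD VALID
Fold 2: move[4]->U => LDLDURD INVALID (collision), skipped
Fold 3: move[1]->R => LRLDRRD INVALID (collision), skipped
Fold 4: move[1]->U => LULDRRD INVALID (collision), skipped
Fold 5: move[3]->L => LDLLRRD INVALID (collision), skipped

Answer: VXXXX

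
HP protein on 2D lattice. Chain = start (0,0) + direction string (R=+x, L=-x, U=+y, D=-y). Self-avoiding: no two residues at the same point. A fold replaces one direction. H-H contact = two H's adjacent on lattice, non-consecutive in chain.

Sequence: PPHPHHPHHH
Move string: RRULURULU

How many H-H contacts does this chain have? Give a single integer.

Positions: [(0, 0), (1, 0), (2, 0), (2, 1), (1, 1), (1, 2), (2, 2), (2, 3), (1, 3), (1, 4)]
H-H contact: residue 5 @(1,2) - residue 8 @(1, 3)

Answer: 1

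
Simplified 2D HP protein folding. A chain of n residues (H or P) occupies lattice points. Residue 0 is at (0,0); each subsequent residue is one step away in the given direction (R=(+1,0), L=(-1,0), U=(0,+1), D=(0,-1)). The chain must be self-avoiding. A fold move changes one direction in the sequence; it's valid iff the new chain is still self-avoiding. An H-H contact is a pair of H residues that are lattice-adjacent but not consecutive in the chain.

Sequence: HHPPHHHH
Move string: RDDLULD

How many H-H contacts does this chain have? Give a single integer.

Answer: 2

Derivation:
Positions: [(0, 0), (1, 0), (1, -1), (1, -2), (0, -2), (0, -1), (-1, -1), (-1, -2)]
H-H contact: residue 0 @(0,0) - residue 5 @(0, -1)
H-H contact: residue 4 @(0,-2) - residue 7 @(-1, -2)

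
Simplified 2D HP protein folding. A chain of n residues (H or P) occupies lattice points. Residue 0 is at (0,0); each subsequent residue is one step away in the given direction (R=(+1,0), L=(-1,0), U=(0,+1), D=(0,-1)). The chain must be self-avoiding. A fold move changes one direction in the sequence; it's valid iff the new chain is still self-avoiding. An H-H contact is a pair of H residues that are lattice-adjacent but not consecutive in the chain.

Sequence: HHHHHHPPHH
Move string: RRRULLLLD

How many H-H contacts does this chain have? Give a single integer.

Positions: [(0, 0), (1, 0), (2, 0), (3, 0), (3, 1), (2, 1), (1, 1), (0, 1), (-1, 1), (-1, 0)]
H-H contact: residue 0 @(0,0) - residue 9 @(-1, 0)
H-H contact: residue 2 @(2,0) - residue 5 @(2, 1)

Answer: 2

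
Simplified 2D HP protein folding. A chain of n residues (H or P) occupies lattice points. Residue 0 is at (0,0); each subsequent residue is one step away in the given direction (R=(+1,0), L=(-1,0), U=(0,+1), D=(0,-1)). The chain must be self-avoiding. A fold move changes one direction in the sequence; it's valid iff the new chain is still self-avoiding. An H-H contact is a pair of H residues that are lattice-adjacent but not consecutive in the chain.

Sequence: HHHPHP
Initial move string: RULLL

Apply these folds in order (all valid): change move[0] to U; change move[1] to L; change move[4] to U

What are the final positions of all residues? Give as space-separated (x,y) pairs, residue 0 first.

Answer: (0,0) (0,1) (-1,1) (-2,1) (-3,1) (-3,2)

Derivation:
Initial moves: RULLL
Fold: move[0]->U => UULLL (positions: [(0, 0), (0, 1), (0, 2), (-1, 2), (-2, 2), (-3, 2)])
Fold: move[1]->L => ULLLL (positions: [(0, 0), (0, 1), (-1, 1), (-2, 1), (-3, 1), (-4, 1)])
Fold: move[4]->U => ULLLU (positions: [(0, 0), (0, 1), (-1, 1), (-2, 1), (-3, 1), (-3, 2)])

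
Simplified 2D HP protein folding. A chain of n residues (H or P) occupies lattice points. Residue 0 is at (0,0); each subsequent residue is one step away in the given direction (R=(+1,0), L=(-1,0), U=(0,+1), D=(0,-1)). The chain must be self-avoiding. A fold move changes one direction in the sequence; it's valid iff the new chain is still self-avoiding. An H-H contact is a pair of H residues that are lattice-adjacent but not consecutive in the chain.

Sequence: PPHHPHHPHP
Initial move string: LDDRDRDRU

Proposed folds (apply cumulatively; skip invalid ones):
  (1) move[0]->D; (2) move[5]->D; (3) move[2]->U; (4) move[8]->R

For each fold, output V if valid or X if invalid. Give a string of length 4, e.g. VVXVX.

Answer: VVXV

Derivation:
Initial: LDDRDRDRU -> [(0, 0), (-1, 0), (-1, -1), (-1, -2), (0, -2), (0, -3), (1, -3), (1, -4), (2, -4), (2, -3)]
Fold 1: move[0]->D => DDDRDRDRU VALID
Fold 2: move[5]->D => DDDRDDDRU VALID
Fold 3: move[2]->U => DDURDDDRU INVALID (collision), skipped
Fold 4: move[8]->R => DDDRDDDRR VALID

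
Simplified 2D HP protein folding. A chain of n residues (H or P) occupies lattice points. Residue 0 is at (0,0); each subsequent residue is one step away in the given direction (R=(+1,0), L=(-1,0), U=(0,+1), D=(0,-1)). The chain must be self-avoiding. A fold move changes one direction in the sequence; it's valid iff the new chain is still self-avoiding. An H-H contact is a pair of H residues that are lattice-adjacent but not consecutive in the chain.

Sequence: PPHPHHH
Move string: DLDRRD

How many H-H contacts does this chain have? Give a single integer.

Answer: 0

Derivation:
Positions: [(0, 0), (0, -1), (-1, -1), (-1, -2), (0, -2), (1, -2), (1, -3)]
No H-H contacts found.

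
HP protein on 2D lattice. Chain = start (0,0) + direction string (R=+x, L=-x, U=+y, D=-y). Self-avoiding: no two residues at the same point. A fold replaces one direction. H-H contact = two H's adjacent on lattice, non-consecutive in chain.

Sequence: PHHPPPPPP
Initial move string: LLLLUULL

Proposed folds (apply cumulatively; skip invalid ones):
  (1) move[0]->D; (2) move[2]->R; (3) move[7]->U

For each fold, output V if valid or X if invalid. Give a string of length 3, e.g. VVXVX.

Initial: LLLLUULL -> [(0, 0), (-1, 0), (-2, 0), (-3, 0), (-4, 0), (-4, 1), (-4, 2), (-5, 2), (-6, 2)]
Fold 1: move[0]->D => DLLLUULL VALID
Fold 2: move[2]->R => DLRLUULL INVALID (collision), skipped
Fold 3: move[7]->U => DLLLUULU VALID

Answer: VXV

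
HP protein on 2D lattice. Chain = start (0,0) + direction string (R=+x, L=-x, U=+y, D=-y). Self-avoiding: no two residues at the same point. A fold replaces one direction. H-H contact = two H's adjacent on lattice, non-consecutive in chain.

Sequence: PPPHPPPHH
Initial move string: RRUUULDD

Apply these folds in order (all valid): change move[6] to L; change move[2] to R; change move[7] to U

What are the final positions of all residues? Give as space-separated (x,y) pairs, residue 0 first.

Initial moves: RRUUULDD
Fold: move[6]->L => RRUUULLD (positions: [(0, 0), (1, 0), (2, 0), (2, 1), (2, 2), (2, 3), (1, 3), (0, 3), (0, 2)])
Fold: move[2]->R => RRRUULLD (positions: [(0, 0), (1, 0), (2, 0), (3, 0), (3, 1), (3, 2), (2, 2), (1, 2), (1, 1)])
Fold: move[7]->U => RRRUULLU (positions: [(0, 0), (1, 0), (2, 0), (3, 0), (3, 1), (3, 2), (2, 2), (1, 2), (1, 3)])

Answer: (0,0) (1,0) (2,0) (3,0) (3,1) (3,2) (2,2) (1,2) (1,3)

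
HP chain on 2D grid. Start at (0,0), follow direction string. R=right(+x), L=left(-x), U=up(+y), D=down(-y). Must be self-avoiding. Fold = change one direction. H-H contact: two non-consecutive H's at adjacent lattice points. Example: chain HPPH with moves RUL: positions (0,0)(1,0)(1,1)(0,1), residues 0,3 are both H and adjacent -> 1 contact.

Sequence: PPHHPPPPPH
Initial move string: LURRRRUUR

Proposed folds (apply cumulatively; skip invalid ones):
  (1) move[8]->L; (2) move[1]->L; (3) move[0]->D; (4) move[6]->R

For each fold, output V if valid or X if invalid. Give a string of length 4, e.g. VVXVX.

Initial: LURRRRUUR -> [(0, 0), (-1, 0), (-1, 1), (0, 1), (1, 1), (2, 1), (3, 1), (3, 2), (3, 3), (4, 3)]
Fold 1: move[8]->L => LURRRRUUL VALID
Fold 2: move[1]->L => LLRRRRUUL INVALID (collision), skipped
Fold 3: move[0]->D => DURRRRUUL INVALID (collision), skipped
Fold 4: move[6]->R => LURRRRRUL VALID

Answer: VXXV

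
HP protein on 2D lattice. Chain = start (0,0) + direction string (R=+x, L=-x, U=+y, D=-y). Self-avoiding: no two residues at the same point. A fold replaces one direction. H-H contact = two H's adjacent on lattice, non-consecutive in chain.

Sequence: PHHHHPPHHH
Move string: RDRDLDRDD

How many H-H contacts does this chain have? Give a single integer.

Answer: 1

Derivation:
Positions: [(0, 0), (1, 0), (1, -1), (2, -1), (2, -2), (1, -2), (1, -3), (2, -3), (2, -4), (2, -5)]
H-H contact: residue 4 @(2,-2) - residue 7 @(2, -3)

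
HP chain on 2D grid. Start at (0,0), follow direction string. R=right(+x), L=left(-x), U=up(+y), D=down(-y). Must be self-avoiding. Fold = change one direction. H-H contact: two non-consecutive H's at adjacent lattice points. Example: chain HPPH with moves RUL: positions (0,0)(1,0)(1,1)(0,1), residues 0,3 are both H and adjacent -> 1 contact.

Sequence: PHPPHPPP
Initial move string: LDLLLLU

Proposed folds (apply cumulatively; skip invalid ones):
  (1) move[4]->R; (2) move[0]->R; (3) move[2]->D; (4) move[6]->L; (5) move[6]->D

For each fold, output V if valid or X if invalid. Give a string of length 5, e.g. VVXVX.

Answer: XVVVV

Derivation:
Initial: LDLLLLU -> [(0, 0), (-1, 0), (-1, -1), (-2, -1), (-3, -1), (-4, -1), (-5, -1), (-5, 0)]
Fold 1: move[4]->R => LDLLRLU INVALID (collision), skipped
Fold 2: move[0]->R => RDLLLLU VALID
Fold 3: move[2]->D => RDDLLLU VALID
Fold 4: move[6]->L => RDDLLLL VALID
Fold 5: move[6]->D => RDDLLLD VALID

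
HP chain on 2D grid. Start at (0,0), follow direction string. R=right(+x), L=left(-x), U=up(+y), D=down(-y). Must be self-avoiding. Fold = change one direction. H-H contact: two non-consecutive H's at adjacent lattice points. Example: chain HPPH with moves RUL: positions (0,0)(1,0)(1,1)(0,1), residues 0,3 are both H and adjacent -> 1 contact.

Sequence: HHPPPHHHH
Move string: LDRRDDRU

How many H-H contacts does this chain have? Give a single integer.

Answer: 1

Derivation:
Positions: [(0, 0), (-1, 0), (-1, -1), (0, -1), (1, -1), (1, -2), (1, -3), (2, -3), (2, -2)]
H-H contact: residue 5 @(1,-2) - residue 8 @(2, -2)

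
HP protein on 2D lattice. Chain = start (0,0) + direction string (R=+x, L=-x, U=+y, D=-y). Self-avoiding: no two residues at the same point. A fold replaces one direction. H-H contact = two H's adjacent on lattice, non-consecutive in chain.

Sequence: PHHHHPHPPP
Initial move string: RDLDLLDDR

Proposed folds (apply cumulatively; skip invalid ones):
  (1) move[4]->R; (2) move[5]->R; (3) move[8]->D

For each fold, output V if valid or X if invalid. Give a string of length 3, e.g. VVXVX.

Answer: XXV

Derivation:
Initial: RDLDLLDDR -> [(0, 0), (1, 0), (1, -1), (0, -1), (0, -2), (-1, -2), (-2, -2), (-2, -3), (-2, -4), (-1, -4)]
Fold 1: move[4]->R => RDLDRLDDR INVALID (collision), skipped
Fold 2: move[5]->R => RDLDLRDDR INVALID (collision), skipped
Fold 3: move[8]->D => RDLDLLDDD VALID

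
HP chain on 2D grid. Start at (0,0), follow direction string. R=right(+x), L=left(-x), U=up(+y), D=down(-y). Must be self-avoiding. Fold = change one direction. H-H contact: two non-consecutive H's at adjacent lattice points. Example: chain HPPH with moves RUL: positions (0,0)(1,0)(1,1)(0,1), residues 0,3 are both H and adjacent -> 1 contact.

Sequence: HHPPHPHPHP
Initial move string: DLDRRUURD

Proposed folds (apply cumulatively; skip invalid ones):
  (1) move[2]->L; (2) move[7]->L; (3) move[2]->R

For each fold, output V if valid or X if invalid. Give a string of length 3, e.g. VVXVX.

Initial: DLDRRUURD -> [(0, 0), (0, -1), (-1, -1), (-1, -2), (0, -2), (1, -2), (1, -1), (1, 0), (2, 0), (2, -1)]
Fold 1: move[2]->L => DLLRRUURD INVALID (collision), skipped
Fold 2: move[7]->L => DLDRRUULD INVALID (collision), skipped
Fold 3: move[2]->R => DLRRRUURD INVALID (collision), skipped

Answer: XXX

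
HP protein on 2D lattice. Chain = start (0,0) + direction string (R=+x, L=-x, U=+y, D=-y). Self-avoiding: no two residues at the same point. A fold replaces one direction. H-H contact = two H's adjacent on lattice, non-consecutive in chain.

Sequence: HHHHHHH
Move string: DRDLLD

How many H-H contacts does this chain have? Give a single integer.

Answer: 1

Derivation:
Positions: [(0, 0), (0, -1), (1, -1), (1, -2), (0, -2), (-1, -2), (-1, -3)]
H-H contact: residue 1 @(0,-1) - residue 4 @(0, -2)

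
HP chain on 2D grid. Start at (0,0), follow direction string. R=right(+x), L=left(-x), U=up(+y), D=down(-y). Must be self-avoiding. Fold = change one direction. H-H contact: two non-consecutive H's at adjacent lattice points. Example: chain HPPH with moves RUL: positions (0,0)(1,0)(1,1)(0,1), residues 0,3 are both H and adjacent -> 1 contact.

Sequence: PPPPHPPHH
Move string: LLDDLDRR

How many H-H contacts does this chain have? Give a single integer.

Answer: 1

Derivation:
Positions: [(0, 0), (-1, 0), (-2, 0), (-2, -1), (-2, -2), (-3, -2), (-3, -3), (-2, -3), (-1, -3)]
H-H contact: residue 4 @(-2,-2) - residue 7 @(-2, -3)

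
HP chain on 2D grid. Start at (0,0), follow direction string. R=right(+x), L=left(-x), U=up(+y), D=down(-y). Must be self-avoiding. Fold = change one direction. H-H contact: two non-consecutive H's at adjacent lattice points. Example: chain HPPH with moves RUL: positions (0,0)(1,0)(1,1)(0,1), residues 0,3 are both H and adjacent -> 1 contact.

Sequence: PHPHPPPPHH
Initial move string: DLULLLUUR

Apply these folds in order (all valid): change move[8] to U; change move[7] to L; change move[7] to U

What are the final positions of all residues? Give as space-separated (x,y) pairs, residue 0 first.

Initial moves: DLULLLUUR
Fold: move[8]->U => DLULLLUUU (positions: [(0, 0), (0, -1), (-1, -1), (-1, 0), (-2, 0), (-3, 0), (-4, 0), (-4, 1), (-4, 2), (-4, 3)])
Fold: move[7]->L => DLULLLULU (positions: [(0, 0), (0, -1), (-1, -1), (-1, 0), (-2, 0), (-3, 0), (-4, 0), (-4, 1), (-5, 1), (-5, 2)])
Fold: move[7]->U => DLULLLUUU (positions: [(0, 0), (0, -1), (-1, -1), (-1, 0), (-2, 0), (-3, 0), (-4, 0), (-4, 1), (-4, 2), (-4, 3)])

Answer: (0,0) (0,-1) (-1,-1) (-1,0) (-2,0) (-3,0) (-4,0) (-4,1) (-4,2) (-4,3)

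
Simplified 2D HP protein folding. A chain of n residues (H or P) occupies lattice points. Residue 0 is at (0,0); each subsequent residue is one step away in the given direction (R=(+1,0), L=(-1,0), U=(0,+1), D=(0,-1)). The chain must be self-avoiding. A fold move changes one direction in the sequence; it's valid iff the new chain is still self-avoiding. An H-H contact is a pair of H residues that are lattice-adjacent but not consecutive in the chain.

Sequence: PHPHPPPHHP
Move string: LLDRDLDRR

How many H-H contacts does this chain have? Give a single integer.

Answer: 0

Derivation:
Positions: [(0, 0), (-1, 0), (-2, 0), (-2, -1), (-1, -1), (-1, -2), (-2, -2), (-2, -3), (-1, -3), (0, -3)]
No H-H contacts found.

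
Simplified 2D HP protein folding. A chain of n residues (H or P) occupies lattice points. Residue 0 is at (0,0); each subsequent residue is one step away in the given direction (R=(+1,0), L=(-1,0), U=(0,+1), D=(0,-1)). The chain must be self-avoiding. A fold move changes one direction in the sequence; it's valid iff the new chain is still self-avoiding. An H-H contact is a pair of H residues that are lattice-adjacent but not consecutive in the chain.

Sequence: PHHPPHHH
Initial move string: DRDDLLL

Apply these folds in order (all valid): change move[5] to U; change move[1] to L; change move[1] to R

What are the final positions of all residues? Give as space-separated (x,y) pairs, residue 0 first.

Answer: (0,0) (0,-1) (1,-1) (1,-2) (1,-3) (0,-3) (0,-2) (-1,-2)

Derivation:
Initial moves: DRDDLLL
Fold: move[5]->U => DRDDLUL (positions: [(0, 0), (0, -1), (1, -1), (1, -2), (1, -3), (0, -3), (0, -2), (-1, -2)])
Fold: move[1]->L => DLDDLUL (positions: [(0, 0), (0, -1), (-1, -1), (-1, -2), (-1, -3), (-2, -3), (-2, -2), (-3, -2)])
Fold: move[1]->R => DRDDLUL (positions: [(0, 0), (0, -1), (1, -1), (1, -2), (1, -3), (0, -3), (0, -2), (-1, -2)])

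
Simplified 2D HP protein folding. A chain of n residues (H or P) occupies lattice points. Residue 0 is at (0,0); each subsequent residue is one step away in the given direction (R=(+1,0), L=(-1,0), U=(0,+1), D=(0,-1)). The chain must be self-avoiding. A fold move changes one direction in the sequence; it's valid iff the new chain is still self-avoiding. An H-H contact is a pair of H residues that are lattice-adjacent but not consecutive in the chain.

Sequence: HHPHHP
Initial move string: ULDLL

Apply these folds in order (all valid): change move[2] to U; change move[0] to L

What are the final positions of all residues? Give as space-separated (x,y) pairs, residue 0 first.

Answer: (0,0) (-1,0) (-2,0) (-2,1) (-3,1) (-4,1)

Derivation:
Initial moves: ULDLL
Fold: move[2]->U => ULULL (positions: [(0, 0), (0, 1), (-1, 1), (-1, 2), (-2, 2), (-3, 2)])
Fold: move[0]->L => LLULL (positions: [(0, 0), (-1, 0), (-2, 0), (-2, 1), (-3, 1), (-4, 1)])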